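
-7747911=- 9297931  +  1550020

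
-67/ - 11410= 67/11410 = 0.01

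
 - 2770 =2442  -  5212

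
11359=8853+2506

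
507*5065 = 2567955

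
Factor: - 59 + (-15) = -2^1*37^1 =- 74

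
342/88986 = 57/14831 = 0.00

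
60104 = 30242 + 29862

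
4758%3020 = 1738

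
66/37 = 1 + 29/37 = 1.78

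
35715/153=11905/51 = 233.43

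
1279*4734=6054786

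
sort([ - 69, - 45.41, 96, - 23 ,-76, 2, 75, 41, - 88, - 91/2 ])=[ - 88, -76, - 69,-91/2, - 45.41, - 23,2, 41, 75,96 ] 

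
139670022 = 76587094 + 63082928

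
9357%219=159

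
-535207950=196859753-732067703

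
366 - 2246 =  - 1880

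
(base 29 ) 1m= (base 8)63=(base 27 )1O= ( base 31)1k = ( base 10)51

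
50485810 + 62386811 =112872621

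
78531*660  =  51830460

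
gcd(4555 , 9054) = 1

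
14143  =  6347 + 7796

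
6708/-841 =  - 6708/841 = - 7.98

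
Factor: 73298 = 2^1 * 67^1*547^1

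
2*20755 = 41510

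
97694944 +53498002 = 151192946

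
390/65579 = 390/65579 = 0.01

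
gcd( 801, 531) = 9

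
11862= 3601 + 8261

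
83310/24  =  13885/4  =  3471.25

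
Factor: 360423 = 3^3*7^1*1907^1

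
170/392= 85/196 = 0.43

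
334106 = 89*3754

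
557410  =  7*79630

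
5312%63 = 20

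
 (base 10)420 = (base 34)cc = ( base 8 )644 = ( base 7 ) 1140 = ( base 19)132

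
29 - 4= 25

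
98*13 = 1274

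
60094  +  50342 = 110436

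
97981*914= 89554634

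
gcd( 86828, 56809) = 1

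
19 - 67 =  - 48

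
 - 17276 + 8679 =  - 8597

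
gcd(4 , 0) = 4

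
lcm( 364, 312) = 2184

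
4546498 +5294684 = 9841182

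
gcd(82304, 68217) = 1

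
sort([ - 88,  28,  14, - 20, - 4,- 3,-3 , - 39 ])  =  [ - 88, - 39, - 20, - 4 , - 3,  -  3,14,28 ] 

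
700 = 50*14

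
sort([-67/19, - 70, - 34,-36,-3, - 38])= [ - 70,-38,-36,  -  34,-67/19,-3]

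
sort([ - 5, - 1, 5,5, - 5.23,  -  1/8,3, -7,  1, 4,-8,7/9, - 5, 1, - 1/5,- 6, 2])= [ - 8, - 7, - 6, - 5.23, - 5, - 5, - 1,-1/5, - 1/8, 7/9,1, 1, 2, 3, 4  ,  5,  5 ]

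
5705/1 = 5705= 5705.00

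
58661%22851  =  12959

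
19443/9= 6481/3 = 2160.33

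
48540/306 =8090/51 = 158.63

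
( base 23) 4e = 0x6A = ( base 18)5G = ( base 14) 78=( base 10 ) 106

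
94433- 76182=18251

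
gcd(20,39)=1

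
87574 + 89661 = 177235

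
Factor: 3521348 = 2^2*880337^1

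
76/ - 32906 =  - 1+16415/16453 =-  0.00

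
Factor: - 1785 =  - 3^1*5^1*7^1*17^1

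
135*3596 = 485460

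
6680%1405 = 1060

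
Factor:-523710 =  - 2^1*3^2*5^1*11^1*23^2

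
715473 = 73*9801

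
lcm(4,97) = 388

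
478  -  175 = 303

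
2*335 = 670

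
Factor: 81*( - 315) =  - 25515 = - 3^6*5^1*7^1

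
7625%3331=963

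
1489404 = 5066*294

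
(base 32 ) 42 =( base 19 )6g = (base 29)4e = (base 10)130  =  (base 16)82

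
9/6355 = 9/6355=0.00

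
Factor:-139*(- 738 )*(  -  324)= - 33236568  =  - 2^3*3^6 * 41^1 *139^1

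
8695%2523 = 1126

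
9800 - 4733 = 5067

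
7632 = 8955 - 1323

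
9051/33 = 3017/11 = 274.27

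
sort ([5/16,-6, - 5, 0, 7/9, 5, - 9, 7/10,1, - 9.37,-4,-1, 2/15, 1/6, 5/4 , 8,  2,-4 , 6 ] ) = [-9.37,-9 ,-6, - 5, - 4, - 4, - 1, 0, 2/15, 1/6,5/16, 7/10,7/9, 1  ,  5/4,2 , 5 , 6, 8] 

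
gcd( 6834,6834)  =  6834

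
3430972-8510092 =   -  5079120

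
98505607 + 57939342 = 156444949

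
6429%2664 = 1101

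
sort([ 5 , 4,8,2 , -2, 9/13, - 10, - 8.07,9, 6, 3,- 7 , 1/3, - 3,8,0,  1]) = [-10,-8.07 , - 7, - 3,  -  2,0,  1/3 , 9/13 , 1, 2, 3, 4, 5,6, 8,  8, 9 ]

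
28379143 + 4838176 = 33217319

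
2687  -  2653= 34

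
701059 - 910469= - 209410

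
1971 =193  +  1778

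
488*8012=3909856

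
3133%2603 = 530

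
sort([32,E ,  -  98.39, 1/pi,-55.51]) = [-98.39, - 55.51,  1/pi,  E,32]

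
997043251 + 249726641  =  1246769892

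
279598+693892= 973490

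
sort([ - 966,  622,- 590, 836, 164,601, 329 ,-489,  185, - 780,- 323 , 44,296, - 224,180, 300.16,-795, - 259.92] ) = [ - 966,-795 , - 780 , - 590, - 489,- 323, - 259.92, - 224, 44, 164, 180, 185,296, 300.16,329,601 , 622, 836] 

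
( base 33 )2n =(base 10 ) 89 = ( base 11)81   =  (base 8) 131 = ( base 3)10022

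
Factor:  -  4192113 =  -3^1*43^1*32497^1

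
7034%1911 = 1301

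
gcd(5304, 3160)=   8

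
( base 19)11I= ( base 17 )167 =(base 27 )EK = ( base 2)110001110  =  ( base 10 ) 398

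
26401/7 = 26401/7 = 3771.57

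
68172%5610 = 852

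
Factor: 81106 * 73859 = 5990408054 = 2^1* 107^1*379^1 *73859^1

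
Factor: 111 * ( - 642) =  - 71262 = - 2^1*3^2 * 37^1 * 107^1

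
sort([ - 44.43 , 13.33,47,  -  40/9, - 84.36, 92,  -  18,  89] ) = [ - 84.36,- 44.43, - 18, - 40/9,13.33,47,89, 92] 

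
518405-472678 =45727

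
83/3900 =83/3900=0.02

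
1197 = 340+857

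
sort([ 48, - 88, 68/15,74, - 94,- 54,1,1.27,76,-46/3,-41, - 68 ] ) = [  -  94,-88, - 68, - 54, - 41, - 46/3,1, 1.27,68/15,48,74,76]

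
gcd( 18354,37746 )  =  6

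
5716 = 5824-108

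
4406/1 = 4406 = 4406.00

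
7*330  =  2310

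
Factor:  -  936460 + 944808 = 2^2 * 2087^1 = 8348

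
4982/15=332  +  2/15   =  332.13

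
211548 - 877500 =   -  665952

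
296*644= 190624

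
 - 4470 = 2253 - 6723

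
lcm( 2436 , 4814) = 202188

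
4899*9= 44091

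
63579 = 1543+62036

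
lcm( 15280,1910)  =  15280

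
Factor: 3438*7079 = 24337602 = 2^1 * 3^2*191^1*7079^1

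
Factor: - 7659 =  - 3^2*23^1*37^1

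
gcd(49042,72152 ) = 2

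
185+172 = 357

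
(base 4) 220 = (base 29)1B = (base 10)40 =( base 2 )101000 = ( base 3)1111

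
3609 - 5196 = -1587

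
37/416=37/416 = 0.09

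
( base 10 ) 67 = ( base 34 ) 1X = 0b1000011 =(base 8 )103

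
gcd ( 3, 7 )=1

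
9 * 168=1512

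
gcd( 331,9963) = 1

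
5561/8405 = 5561/8405 =0.66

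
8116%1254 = 592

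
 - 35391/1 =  - 35391 = -  35391.00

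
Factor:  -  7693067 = - 7693067^1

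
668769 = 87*7687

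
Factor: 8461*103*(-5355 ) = -3^2 * 5^1*7^1*17^1*103^1*8461^1= - 4666791465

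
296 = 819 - 523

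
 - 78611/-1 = 78611 +0/1 = 78611.00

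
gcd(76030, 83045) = 5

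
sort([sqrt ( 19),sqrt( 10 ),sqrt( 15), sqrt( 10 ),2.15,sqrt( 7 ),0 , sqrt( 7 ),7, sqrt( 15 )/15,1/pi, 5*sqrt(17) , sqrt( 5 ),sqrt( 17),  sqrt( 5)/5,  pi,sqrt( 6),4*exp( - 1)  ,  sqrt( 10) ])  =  [0,sqrt( 15)/15,1/pi, sqrt(  5)/5,4*exp( - 1), 2.15, sqrt( 5),sqrt(6 ),sqrt (7) , sqrt( 7) , pi,sqrt( 10 ),sqrt( 10),sqrt( 10),sqrt(15),sqrt ( 17),sqrt (19 ),7,5 *sqrt(17) ]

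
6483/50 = 129 + 33/50 = 129.66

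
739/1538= 739/1538 = 0.48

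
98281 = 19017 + 79264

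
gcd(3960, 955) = 5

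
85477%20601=3073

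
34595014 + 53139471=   87734485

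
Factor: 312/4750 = 2^2 * 3^1*5^ ( - 3)*13^1*19^( -1) =156/2375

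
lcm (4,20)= 20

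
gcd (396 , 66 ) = 66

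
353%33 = 23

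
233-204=29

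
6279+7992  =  14271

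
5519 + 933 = 6452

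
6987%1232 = 827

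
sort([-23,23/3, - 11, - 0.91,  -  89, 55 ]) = [ - 89, - 23, -11, - 0.91, 23/3 , 55]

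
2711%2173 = 538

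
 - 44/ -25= 44/25=1.76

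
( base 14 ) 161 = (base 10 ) 281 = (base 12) 1B5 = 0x119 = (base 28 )A1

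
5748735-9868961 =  - 4120226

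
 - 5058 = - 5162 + 104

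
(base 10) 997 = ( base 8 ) 1745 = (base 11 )827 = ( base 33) u7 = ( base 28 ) 17h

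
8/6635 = 8/6635=0.00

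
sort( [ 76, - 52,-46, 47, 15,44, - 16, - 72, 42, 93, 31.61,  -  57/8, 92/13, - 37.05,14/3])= [ - 72, - 52,-46,  -  37.05,-16,  -  57/8, 14/3,92/13, 15, 31.61,42,44, 47 , 76, 93 ]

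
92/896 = 23/224 = 0.10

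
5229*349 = 1824921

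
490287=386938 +103349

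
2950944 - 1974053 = 976891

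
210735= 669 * 315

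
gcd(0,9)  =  9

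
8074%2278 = 1240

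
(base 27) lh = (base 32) i8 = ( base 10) 584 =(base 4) 21020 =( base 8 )1110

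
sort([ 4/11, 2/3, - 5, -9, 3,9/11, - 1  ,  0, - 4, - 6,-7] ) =[ - 9, - 7, - 6,  -  5, - 4, - 1,  0,4/11,2/3,  9/11,  3] 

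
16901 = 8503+8398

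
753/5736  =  251/1912 = 0.13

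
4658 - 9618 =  -4960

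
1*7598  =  7598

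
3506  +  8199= 11705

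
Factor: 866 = 2^1 * 433^1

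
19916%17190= 2726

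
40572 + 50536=91108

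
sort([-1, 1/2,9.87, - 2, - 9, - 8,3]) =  [-9 , - 8,-2, - 1,1/2, 3, 9.87]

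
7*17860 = 125020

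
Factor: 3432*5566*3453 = 2^4*3^2*11^3*13^1*23^1*1151^1  =  65960973936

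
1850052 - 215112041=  - 213261989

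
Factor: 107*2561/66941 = 274027/66941 = 7^(-1)* 13^1 *73^( - 1) * 107^1 * 131^(-1)*197^1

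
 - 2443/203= - 349/29  =  - 12.03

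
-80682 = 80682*( - 1)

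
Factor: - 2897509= - 193^1*15013^1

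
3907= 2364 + 1543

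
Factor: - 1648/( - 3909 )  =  2^4*3^( - 1 )*103^1*1303^( - 1 ) 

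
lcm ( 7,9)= 63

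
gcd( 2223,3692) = 13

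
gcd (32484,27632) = 4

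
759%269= 221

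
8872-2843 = 6029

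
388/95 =4+8/95 = 4.08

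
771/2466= 257/822= 0.31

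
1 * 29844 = 29844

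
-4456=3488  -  7944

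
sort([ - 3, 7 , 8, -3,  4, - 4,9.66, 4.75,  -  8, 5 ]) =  [-8,-4, - 3,  -  3, 4,  4.75 , 5,7, 8 , 9.66 ]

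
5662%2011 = 1640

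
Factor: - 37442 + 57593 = 20151=3^2*2239^1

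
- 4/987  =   -1 + 983/987 = - 0.00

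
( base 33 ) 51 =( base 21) 7J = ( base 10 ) 166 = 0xa6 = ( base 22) 7c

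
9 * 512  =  4608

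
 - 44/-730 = 22/365   =  0.06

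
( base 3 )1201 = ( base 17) 2c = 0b101110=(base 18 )2A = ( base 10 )46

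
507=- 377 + 884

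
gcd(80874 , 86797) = 1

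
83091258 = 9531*8718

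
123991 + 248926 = 372917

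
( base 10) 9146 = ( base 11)6965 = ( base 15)2a9b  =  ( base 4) 2032322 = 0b10001110111010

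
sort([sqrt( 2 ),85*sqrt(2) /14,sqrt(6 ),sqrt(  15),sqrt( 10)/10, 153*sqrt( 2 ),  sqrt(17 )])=[ sqrt( 10 ) /10,sqrt( 2),  sqrt( 6) , sqrt( 15 ), sqrt(17),85*sqrt(2)/14,153* sqrt (2)]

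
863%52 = 31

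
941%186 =11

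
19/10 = 1 + 9/10= 1.90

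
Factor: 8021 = 13^1*617^1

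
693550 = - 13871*( - 50) 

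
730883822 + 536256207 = 1267140029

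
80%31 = 18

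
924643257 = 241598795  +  683044462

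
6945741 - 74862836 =-67917095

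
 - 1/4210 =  - 1/4210 = - 0.00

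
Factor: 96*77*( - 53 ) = -391776 = - 2^5*3^1 * 7^1  *11^1*53^1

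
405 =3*135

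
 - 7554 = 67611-75165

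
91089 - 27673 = 63416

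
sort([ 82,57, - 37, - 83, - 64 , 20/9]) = [ - 83, - 64, -37,  20/9,57,82]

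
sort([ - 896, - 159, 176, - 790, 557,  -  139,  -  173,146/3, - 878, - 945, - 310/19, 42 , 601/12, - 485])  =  [ - 945,  -  896, - 878, - 790, - 485, -173, - 159 , - 139,  -  310/19, 42,146/3,601/12,176,557 ] 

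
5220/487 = 5220/487 = 10.72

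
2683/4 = 670 + 3/4=   670.75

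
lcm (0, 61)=0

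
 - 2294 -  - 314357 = 312063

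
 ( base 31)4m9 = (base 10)4535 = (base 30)515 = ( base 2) 1000110110111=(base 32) 4DN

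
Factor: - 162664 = - 2^3*20333^1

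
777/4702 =777/4702 = 0.17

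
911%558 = 353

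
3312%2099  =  1213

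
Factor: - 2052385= - 5^1*410477^1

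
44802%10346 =3418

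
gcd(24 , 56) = 8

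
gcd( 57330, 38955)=735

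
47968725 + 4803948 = 52772673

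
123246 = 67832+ 55414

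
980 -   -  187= 1167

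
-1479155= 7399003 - 8878158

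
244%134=110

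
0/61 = 0 = 0.00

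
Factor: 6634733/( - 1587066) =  - 2^( - 1 ) * 3^ ( - 1) * 7^1*13^( - 1 ) * 20347^( - 1)*947819^1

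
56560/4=14140 = 14140.00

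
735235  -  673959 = 61276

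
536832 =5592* 96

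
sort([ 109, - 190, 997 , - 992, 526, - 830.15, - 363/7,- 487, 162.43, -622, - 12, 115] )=[ - 992, - 830.15 , - 622, -487, - 190, - 363/7, - 12,109,115, 162.43, 526, 997] 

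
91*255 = 23205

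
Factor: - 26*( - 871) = 2^1 * 13^2*67^1  =  22646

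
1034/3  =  344  +  2/3 = 344.67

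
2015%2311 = 2015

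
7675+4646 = 12321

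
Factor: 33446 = 2^1*7^1*2389^1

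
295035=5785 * 51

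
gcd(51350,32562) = 2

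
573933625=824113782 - 250180157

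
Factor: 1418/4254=1/3=3^ ( - 1)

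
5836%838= 808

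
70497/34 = 70497/34 = 2073.44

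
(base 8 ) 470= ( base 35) 8W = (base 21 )ei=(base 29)am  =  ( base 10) 312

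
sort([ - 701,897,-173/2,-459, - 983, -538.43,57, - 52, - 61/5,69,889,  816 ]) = [ - 983,-701, - 538.43 , - 459,-173/2, - 52, - 61/5 , 57, 69,816,889,897 ]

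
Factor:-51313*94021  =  -4824499573=- 23^2*97^1 * 167^1*563^1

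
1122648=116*9678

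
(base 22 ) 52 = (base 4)1300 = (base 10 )112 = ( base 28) 40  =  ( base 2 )1110000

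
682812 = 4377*156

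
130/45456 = 65/22728=0.00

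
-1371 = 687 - 2058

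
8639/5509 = 8639/5509 = 1.57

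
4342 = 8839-4497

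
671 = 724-53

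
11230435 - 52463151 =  - 41232716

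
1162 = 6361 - 5199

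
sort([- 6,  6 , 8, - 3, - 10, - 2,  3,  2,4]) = [ - 10, - 6, - 3,-2,2, 3, 4,6,  8]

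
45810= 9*5090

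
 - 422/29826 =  - 211/14913 = -  0.01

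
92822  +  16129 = 108951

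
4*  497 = 1988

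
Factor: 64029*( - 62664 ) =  -2^3*3^2*7^2*373^1*3049^1 =- 4012313256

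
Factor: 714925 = 5^2* 28597^1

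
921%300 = 21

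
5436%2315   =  806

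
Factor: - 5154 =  - 2^1*3^1*859^1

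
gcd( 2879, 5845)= 1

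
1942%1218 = 724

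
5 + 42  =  47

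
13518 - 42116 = -28598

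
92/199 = 92/199 = 0.46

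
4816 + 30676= 35492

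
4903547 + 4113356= 9016903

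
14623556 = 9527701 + 5095855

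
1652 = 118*14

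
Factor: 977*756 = 2^2*3^3*7^1*977^1 = 738612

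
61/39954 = 61/39954  =  0.00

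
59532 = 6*9922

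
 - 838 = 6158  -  6996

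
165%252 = 165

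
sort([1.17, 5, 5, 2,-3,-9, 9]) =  [ - 9, - 3 , 1.17,2,5, 5, 9]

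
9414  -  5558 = 3856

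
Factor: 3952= 2^4*13^1*19^1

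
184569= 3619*51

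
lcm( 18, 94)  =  846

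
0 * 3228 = 0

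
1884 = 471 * 4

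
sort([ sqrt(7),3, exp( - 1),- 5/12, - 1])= [ - 1, - 5/12,exp ( - 1), sqrt( 7), 3]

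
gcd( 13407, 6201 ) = 3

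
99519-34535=64984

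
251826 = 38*6627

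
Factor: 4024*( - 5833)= - 2^3* 19^1 * 307^1 * 503^1=- 23471992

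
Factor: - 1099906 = - 2^1*23^1*23911^1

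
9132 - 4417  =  4715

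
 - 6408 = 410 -6818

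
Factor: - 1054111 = -67^1 * 15733^1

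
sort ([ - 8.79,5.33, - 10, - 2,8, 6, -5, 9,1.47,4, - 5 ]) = [ - 10, - 8.79, - 5, - 5, - 2,1.47, 4,5.33,  6,8,9]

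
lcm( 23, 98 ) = 2254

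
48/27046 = 24/13523 = 0.00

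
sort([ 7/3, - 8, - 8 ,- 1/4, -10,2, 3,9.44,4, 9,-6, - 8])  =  [  -  10, - 8,- 8,  -  8,-6,-1/4,2, 7/3, 3,  4 , 9, 9.44]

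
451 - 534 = - 83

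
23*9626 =221398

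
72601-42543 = 30058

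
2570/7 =2570/7 = 367.14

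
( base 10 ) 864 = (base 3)1012000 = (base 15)3c9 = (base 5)11424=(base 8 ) 1540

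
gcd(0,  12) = 12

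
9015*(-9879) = - 89059185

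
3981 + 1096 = 5077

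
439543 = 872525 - 432982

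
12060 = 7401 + 4659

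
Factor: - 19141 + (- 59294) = -78435 = - 3^3*5^1*7^1*83^1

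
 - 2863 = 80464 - 83327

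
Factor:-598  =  -2^1 *13^1* 23^1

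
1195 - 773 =422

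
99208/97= 1022  +  74/97 = 1022.76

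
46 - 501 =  - 455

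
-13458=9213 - 22671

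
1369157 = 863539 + 505618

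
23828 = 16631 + 7197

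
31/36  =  31/36 = 0.86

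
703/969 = 37/51 = 0.73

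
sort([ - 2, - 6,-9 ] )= [ - 9, - 6 , - 2 ]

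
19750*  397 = 7840750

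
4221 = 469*9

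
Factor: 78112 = 2^5*2441^1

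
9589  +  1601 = 11190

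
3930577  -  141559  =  3789018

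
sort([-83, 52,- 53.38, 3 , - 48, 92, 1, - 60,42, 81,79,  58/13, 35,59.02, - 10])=[ - 83, - 60,-53.38, - 48 , - 10, 1, 3,58/13,35, 42, 52,  59.02, 79, 81,92]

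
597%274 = 49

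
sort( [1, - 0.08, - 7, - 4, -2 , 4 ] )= [ - 7,  -  4, - 2, - 0.08, 1, 4]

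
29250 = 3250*9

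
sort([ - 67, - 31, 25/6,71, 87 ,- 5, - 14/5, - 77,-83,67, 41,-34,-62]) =[ - 83, - 77, - 67 , - 62,-34, - 31, - 5, - 14/5, 25/6, 41,67,71 , 87]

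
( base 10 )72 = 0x48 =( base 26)2K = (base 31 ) 2a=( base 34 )24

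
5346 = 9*594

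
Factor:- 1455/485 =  - 3 = -  3^1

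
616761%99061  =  22395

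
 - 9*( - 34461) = 310149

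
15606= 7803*2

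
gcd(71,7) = 1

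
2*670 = 1340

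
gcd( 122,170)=2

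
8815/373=23+236/373= 23.63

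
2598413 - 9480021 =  - 6881608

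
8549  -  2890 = 5659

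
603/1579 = 603/1579 = 0.38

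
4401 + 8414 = 12815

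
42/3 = 14 = 14.00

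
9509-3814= 5695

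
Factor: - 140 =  - 2^2*5^1*7^1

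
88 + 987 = 1075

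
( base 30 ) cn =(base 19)113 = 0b101111111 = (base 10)383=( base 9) 465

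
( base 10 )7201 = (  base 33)6K7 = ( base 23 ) DE2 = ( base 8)16041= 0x1c21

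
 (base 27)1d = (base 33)17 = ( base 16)28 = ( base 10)40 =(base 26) 1E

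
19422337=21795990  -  2373653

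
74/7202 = 37/3601=0.01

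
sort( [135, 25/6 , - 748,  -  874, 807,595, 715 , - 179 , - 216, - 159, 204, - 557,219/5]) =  [ - 874 , - 748,-557, - 216, - 179, - 159, 25/6, 219/5,135 , 204, 595,715,807 ] 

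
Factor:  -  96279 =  - 3^1*67^1*479^1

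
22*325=7150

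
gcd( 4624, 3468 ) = 1156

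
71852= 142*506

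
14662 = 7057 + 7605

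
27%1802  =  27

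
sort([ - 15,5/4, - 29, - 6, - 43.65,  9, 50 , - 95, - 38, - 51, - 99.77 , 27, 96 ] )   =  [ - 99.77,- 95, - 51 , - 43.65, - 38, - 29 , - 15,  -  6,5/4,9,27 , 50,96 ]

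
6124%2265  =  1594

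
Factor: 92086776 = 2^3*  3^2 * 1278983^1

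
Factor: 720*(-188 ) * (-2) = 2^7*3^2*5^1* 47^1  =  270720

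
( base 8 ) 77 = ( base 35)1S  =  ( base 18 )39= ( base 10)63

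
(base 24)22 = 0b110010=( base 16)32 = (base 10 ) 50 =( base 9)55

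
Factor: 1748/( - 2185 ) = -4/5= - 2^2*5^(-1 )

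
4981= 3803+1178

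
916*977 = 894932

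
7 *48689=340823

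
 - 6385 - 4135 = -10520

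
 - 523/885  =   - 523/885 =- 0.59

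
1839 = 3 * 613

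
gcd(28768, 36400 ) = 16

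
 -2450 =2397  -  4847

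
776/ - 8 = -97 + 0/1  =  - 97.00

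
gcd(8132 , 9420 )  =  4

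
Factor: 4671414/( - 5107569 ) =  - 1557138/1702523=-2^1 * 3^1*11^1*23593^1*1702523^( - 1)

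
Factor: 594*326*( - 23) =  - 2^2*3^3*11^1 * 23^1*163^1 = -4453812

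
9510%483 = 333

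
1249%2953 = 1249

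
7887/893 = 8 + 743/893 = 8.83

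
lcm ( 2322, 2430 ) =104490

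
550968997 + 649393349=1200362346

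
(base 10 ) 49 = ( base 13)3A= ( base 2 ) 110001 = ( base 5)144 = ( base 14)37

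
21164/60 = 352 + 11/15 = 352.73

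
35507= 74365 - 38858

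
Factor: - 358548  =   -2^2*3^1*29879^1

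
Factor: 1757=7^1*251^1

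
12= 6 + 6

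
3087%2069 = 1018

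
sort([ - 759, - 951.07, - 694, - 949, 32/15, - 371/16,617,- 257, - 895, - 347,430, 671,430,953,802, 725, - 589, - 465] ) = [-951.07, - 949, - 895,- 759, - 694, - 589, - 465 , - 347  , - 257, - 371/16,32/15,430, 430,  617 , 671,725,802,953]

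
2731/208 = 13 + 27/208 =13.13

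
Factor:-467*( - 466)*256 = 55711232 = 2^9*233^1*467^1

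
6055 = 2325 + 3730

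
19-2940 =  - 2921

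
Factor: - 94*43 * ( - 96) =2^6*3^1*43^1*47^1 = 388032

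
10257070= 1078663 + 9178407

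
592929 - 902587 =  - 309658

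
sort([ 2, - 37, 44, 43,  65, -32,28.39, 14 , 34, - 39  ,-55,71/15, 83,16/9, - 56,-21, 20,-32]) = [ - 56,- 55, - 39, -37, - 32, -32, - 21, 16/9, 2,  71/15,14,20, 28.39 , 34, 43, 44 , 65, 83 ] 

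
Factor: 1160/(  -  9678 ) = - 2^2*3^( - 1)*5^1 * 29^1 * 1613^ ( - 1)= - 580/4839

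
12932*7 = 90524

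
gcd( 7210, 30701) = 1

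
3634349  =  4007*907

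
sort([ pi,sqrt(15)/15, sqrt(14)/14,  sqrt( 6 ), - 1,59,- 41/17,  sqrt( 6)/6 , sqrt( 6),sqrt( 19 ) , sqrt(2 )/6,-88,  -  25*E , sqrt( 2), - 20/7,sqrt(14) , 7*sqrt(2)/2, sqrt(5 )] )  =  [ - 88, - 25 * E, - 20/7, -41/17,-1,sqrt(2 )/6,sqrt(15)/15  ,  sqrt(14) /14,sqrt( 6 )/6, sqrt(2), sqrt(5),sqrt(6), sqrt(6),pi, sqrt( 14 ), sqrt ( 19), 7 * sqrt(2 )/2, 59]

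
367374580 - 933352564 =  - 565977984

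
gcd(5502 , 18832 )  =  2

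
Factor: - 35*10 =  - 350= - 2^1*5^2*7^1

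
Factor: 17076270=2^1* 3^1*5^1*569209^1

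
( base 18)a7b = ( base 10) 3377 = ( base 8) 6461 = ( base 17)BBB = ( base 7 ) 12563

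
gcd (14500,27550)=1450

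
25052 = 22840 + 2212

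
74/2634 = 37/1317 = 0.03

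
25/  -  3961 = - 25/3961 = - 0.01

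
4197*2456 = 10307832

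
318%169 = 149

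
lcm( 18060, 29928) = 1047480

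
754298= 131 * 5758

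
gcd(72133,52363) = 1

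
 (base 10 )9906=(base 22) ka6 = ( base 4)2122302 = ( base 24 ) H4I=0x26b2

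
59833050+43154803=102987853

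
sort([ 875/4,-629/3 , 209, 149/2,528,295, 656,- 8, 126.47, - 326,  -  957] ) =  [-957,- 326, - 629/3,  -  8,  149/2, 126.47, 209, 875/4,295, 528,656] 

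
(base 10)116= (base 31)3N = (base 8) 164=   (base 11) a6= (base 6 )312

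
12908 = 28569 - 15661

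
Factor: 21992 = 2^3*2749^1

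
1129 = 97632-96503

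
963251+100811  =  1064062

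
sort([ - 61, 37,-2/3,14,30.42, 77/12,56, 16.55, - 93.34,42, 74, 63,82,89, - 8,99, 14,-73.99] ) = [-93.34, - 73.99,-61, - 8, - 2/3,77/12, 14, 14,16.55  ,  30.42 , 37, 42, 56, 63, 74, 82, 89,99]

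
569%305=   264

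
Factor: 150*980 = 147000= 2^3*3^1*5^3*7^2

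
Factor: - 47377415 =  - 5^1*9475483^1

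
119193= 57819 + 61374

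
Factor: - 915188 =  - 2^2*228797^1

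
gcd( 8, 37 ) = 1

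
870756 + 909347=1780103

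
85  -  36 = 49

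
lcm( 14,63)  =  126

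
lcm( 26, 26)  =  26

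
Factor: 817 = 19^1 * 43^1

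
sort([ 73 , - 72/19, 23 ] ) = [  -  72/19,  23,73]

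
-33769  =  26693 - 60462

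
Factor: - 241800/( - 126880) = 465/244  =  2^ ( - 2)*3^1*5^1*31^1*61^( - 1)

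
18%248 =18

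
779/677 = 779/677 = 1.15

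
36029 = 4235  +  31794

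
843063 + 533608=1376671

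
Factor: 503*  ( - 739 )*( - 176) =65422192 = 2^4*11^1  *503^1*739^1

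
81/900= 9/100=0.09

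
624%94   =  60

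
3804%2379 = 1425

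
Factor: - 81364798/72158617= - 2^1*40682399^1*72158617^( - 1 )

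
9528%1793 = 563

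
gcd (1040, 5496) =8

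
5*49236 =246180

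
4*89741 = 358964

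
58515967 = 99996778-41480811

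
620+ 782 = 1402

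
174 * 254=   44196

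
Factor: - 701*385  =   - 5^1*7^1*11^1*701^1= - 269885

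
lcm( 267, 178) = 534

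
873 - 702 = 171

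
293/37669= 293/37669 = 0.01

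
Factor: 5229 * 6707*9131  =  320232415293  =  3^2* 7^1*19^1*23^1*83^1*353^1*397^1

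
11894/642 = 18 + 169/321 = 18.53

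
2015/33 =2015/33 = 61.06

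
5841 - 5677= 164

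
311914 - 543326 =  - 231412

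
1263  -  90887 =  - 89624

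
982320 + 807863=1790183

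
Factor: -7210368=-2^7 * 3^2*11^1 * 569^1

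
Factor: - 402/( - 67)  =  2^1*3^1= 6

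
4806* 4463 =21449178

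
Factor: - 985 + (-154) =  -  17^1*67^1 = -1139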